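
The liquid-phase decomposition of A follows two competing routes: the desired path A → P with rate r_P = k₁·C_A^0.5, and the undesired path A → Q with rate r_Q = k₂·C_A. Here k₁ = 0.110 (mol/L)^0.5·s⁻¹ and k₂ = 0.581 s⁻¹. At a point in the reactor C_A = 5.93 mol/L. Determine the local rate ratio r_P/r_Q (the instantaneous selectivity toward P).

S_{P/Q} = r_P/r_Q = (k₁·C_A^0.5)/(k₂·C_A) = (k₁/k₂)·C_A^-0.5.
= (0.110×5.930^0.5) / (0.581×5.930) = 0.2679/3.445 = 0.0777.
The undesired path is higher order in A, so low C_A (CSTR or dilute feed) favours P.

0.0777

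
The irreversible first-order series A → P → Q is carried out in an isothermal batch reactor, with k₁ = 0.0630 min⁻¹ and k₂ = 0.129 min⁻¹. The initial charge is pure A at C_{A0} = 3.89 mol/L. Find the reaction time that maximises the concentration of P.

10.9 min

For first-order series the maximum of C_P occurs at t_opt = ln(k₂/k₁)/(k₂−k₁).
= ln(0.129/0.0630)/(0.129−0.0630) = ln(2.048)/0.06600 = 0.7167/0.06600 = 10.9 min.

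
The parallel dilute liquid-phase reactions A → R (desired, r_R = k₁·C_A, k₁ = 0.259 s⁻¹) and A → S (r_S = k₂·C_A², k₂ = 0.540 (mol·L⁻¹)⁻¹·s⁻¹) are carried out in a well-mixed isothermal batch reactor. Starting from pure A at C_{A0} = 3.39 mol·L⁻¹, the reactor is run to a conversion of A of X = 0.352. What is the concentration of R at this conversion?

0.177 mol·L⁻¹

C_A = C_{A0}(1−X) = 2.197 mol·L⁻¹.
Along a PFR/batch, dC_R/dC_A = −r_R/(r_R+r_S) = −k₁/(k₁+k₂·C_A).
Integrating from C_{A0} to C_A: C_R = (0.259/0.540)·ln[(0.259+0.540·3.39)/(0.259+0.540·2.20)] = 0.4796·ln(2.090/1.445) = 0.1768 mol·L⁻¹.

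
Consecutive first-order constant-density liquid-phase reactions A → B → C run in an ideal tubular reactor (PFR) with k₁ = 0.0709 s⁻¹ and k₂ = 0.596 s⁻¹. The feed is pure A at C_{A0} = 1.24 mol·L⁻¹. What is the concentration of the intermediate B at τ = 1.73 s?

0.0884 mol·L⁻¹

The intermediate concentration in a first-order A→B→C sequence is C_B = k₁C_{A0}(e^(−k₁τ) − e^(−k₂τ))/(k₂−k₁).
e^(−k₁τ) = e^(−0.0709×1.73) = e^(−0.1227) = 0.8846; e^(−k₂τ) = e^(−1.031) = 0.3566.
C_B = 0.0709×1.24/(0.596−0.0709) × (0.8846−0.3566) = 0.1674×0.5279 = 0.08839 mol·L⁻¹.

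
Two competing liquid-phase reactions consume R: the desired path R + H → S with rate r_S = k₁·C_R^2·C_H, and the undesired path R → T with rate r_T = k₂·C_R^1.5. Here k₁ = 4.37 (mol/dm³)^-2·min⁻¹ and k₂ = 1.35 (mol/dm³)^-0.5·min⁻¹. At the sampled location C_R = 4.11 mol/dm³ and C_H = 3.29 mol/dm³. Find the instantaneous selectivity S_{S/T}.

21.6

S_{S/T} = r_S/r_T = (k₁·C_R^2·C_H)/(k₂·C_R^1.5) = (k₁/k₂)·C_R^0.5·C_H.
= (4.37×4.110^2×3.290) / (1.35×4.110^1.5) = 242.9/11.25 = 21.6.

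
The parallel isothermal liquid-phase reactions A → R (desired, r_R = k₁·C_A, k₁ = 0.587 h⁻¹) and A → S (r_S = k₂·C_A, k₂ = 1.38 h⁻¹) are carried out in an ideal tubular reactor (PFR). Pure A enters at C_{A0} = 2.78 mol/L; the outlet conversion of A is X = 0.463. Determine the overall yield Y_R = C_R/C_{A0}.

0.138

C_A = C_{A0}(1−X) = 1.493 mol/L.
Both paths are first order in A, so the instantaneous fraction to R is constant: dC_R/d(−C_A) = k₁/(k₁+k₂) = 0.2984.
C_R = 0.2984·(C_{A0}−C_A) = 0.2984×1.287 = 0.384 mol/L.
Y_R = C_R/C_{A0} = 0.3841/2.78 = 0.138.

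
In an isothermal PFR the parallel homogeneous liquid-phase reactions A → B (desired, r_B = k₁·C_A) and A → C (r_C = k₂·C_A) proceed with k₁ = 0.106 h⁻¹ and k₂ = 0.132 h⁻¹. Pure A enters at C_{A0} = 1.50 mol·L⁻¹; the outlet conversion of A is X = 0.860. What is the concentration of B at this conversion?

0.575 mol·L⁻¹

C_A = C_{A0}(1−X) = 0.2100 mol·L⁻¹.
Both paths are first order in A, so the instantaneous fraction to B is constant: dC_B/d(−C_A) = k₁/(k₁+k₂) = 0.4454.
C_B = 0.4454·(C_{A0}−C_A) = 0.4454×1.290 = 0.575 mol·L⁻¹.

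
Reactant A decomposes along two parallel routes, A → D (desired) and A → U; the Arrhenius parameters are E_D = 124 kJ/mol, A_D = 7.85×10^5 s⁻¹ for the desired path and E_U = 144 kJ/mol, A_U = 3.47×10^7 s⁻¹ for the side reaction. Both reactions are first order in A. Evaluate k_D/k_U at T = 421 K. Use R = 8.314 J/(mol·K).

With equal orders, S_{D/U} = k_D/k_U = (A_D/A_U)·exp[(E_U−E_D)/(RT)].
(E_U−E_D)/(RT) = (144−124)×10³/(8.314×421) = 20000/3500 = 5.714.
k_D/k_U = (7.85×10^5/3.47×10^7)·exp(5.714) = 0.02262 × 303.1 = 6.86.
Since E_D < E_U, lowering the temperature improves selectivity toward D.

6.86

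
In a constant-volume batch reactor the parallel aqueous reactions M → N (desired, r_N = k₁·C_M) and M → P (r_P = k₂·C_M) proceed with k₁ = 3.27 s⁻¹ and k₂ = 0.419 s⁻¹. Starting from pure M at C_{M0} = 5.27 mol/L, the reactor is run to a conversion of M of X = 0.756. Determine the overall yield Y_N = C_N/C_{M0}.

C_M = C_{M0}(1−X) = 1.286 mol/L.
Both paths are first order in M, so the instantaneous fraction to N is constant: dC_N/d(−C_M) = k₁/(k₁+k₂) = 0.8864.
C_N = 0.8864·(C_{M0}−C_M) = 0.8864×3.984 = 3.53 mol/L.
Y_N = C_N/C_{M0} = 3.532/5.27 = 0.670.

0.670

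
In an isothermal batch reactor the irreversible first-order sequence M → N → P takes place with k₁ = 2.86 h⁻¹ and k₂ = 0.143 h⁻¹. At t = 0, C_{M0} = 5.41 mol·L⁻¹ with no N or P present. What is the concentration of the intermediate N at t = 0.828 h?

4.53 mol·L⁻¹

The intermediate concentration in a first-order A→B→C sequence is C_N = k₁C_{M0}(e^(−k₁t) − e^(−k₂t))/(k₂−k₁).
e^(−k₁t) = e^(−2.86×0.828) = e^(−2.368) = 0.09366; e^(−k₂t) = e^(−0.1184) = 0.8883.
C_N = 2.86×5.41/(0.143−2.86) × (0.09366−0.8883) = (-5.695)×(-0.7947) = 4.525 mol·L⁻¹.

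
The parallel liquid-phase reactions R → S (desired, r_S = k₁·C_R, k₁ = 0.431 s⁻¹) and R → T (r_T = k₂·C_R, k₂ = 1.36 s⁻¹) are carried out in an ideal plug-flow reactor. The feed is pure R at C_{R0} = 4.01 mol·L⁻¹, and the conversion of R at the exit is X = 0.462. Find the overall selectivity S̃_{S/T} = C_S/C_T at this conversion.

C_R = C_{R0}(1−X) = 2.157 mol·L⁻¹.
Both paths are first order in R, so the instantaneous fraction to S is constant: dC_S/d(−C_R) = k₁/(k₁+k₂) = 0.2406.
C_S = 0.2406·(C_{R0}−C_R) = 0.2406×1.853 = 0.446 mol·L⁻¹.
C_T = (C_{R0}−C_R)−C_S = 1.407 mol·L⁻¹; S̃_{S/T} = 0.4458/1.407 = 0.317.

0.317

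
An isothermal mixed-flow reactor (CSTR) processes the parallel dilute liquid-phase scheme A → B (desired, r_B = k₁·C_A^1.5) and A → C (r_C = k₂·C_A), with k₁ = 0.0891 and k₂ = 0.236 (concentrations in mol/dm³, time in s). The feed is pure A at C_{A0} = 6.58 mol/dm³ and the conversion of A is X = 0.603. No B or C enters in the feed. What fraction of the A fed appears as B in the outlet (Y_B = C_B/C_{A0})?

Exit C_A = C_{A0}(1−X) = 6.58×0.397 = 2.612 mol/dm³.
Rates in a CSTR are evaluated at the outlet concentration: r_B = 0.0891×2.612^1.5 = 0.3762, r_C = 0.236×2.612 = 0.6165.
Fraction of consumed A going to B: r_B/(r_B+r_C) = 0.3790.
C_B = 0.3790·C_{A0}·X = 0.3790×6.58×0.603 = 1.50 mol/dm³; Y_B = C_B/C_{A0} = 0.229.

0.229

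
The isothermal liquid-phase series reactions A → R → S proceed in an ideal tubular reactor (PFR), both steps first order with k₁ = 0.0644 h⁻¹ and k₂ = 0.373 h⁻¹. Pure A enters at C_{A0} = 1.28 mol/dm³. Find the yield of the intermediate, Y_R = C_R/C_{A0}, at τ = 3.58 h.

The intermediate concentration in a first-order A→B→C sequence is C_R = k₁C_{A0}(e^(−k₁τ) − e^(−k₂τ))/(k₂−k₁).
e^(−k₁τ) = e^(−0.0644×3.58) = e^(−0.2306) = 0.7941; e^(−k₂τ) = e^(−1.335) = 0.2631.
C_R = 0.0644×1.28/(0.373−0.0644) × (0.7941−0.2631) = 0.2671×0.5310 = 0.1418 mol/dm³.
Y_R = C_R/C_{A0} = 0.1418/1.28 = 0.111.

0.111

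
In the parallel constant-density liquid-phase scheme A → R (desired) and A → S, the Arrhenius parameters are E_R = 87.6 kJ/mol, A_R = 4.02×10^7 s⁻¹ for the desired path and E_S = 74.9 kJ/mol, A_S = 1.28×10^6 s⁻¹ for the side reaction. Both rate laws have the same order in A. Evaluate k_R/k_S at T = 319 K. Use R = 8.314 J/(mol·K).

0.261

Since both paths have the same order in A, the concentration cancels and S_{R/S} = k_R/k_S = (A_R/A_S)·exp[(E_S−E_R)/(RT)].
(E_S−E_R)/(RT) = (74.9−87.6)×10³/(8.314×319) = -12700/2652 = -4.789.
k_R/k_S = (4.02×10^7/1.28×10^6)·exp(-4.789) = 31.41 × 0.008325 = 0.261.
Since E_R > E_S, raising the temperature improves selectivity toward R.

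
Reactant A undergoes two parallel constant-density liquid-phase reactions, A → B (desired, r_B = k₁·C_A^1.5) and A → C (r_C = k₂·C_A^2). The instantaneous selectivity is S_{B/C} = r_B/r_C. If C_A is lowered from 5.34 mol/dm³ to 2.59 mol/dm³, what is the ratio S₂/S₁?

S_{B/C} = (k₁/k₂)·C_A^-0.5, so S₂/S₁ = (C_{A,2}/C_{A,1})^-0.5.
= (2.59/5.34)^(-0.5) = (0.4850)^(-0.5) = 1.44.

1.44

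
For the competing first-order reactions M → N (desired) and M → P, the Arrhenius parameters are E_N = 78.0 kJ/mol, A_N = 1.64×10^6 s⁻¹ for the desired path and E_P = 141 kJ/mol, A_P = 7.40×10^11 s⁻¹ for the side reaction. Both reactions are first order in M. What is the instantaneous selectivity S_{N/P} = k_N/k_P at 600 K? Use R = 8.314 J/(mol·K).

0.677

With equal orders, S_{N/P} = k_N/k_P = (A_N/A_P)·exp[(E_P−E_N)/(RT)].
(E_P−E_N)/(RT) = (141−78.0)×10³/(8.314×600) = 63000/4988 = 12.63.
k_N/k_P = (1.64×10^6/7.40×10^11)·exp(12.63) = 2.216×10^-6 × 3.054×10^5 = 0.677.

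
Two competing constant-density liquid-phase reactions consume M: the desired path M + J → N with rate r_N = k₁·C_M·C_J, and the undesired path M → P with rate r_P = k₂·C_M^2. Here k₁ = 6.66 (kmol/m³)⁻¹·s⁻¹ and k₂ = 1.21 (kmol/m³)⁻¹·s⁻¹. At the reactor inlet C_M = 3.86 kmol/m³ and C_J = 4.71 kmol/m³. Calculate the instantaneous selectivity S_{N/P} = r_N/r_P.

6.72

S_{N/P} = r_N/r_P = (k₁·C_M·C_J)/(k₂·C_M^2) = (k₁/k₂)·C_M⁻¹·C_J.
= (6.66×3.860×4.710) / (1.21×3.860^2) = 121.1/18.03 = 6.72.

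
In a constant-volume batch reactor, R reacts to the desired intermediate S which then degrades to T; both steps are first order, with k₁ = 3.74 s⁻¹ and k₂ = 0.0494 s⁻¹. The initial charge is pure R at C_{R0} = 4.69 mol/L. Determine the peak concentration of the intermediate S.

4.43 mol/L

At the optimum, C_{S,max}/C_{R0} = (k₁/k₂)^[k₂/(k₂−k₁)].
= (3.74/0.0494)^(0.0494/(0.0494−3.74)) = (75.71)^(-0.01339) = 0.9437.
C_{S,max} = 0.9437×4.69 = 4.43 mol/L.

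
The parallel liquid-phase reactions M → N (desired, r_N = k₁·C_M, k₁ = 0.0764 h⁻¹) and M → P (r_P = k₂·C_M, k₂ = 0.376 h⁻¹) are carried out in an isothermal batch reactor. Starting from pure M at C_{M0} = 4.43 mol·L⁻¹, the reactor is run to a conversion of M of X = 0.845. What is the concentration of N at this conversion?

0.632 mol·L⁻¹

C_M = C_{M0}(1−X) = 0.6867 mol·L⁻¹.
Both paths are first order in M, so the instantaneous fraction to N is constant: dC_N/d(−C_M) = k₁/(k₁+k₂) = 0.1689.
C_N = 0.1689·(C_{M0}−C_M) = 0.1689×3.743 = 0.632 mol·L⁻¹.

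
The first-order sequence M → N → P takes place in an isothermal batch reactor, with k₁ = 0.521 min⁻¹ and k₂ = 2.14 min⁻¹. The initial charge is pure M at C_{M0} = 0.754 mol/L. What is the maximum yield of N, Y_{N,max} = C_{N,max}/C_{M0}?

Evaluating C_N at t_opt = ln(k₂/k₁)/(k₂−k₁) gives C_{N,max}/C_{M0} = (k₁/k₂)^[k₂/(k₂−k₁)].
= (0.521/2.14)^(2.14/(2.14−0.521)) = (0.2435)^(1.322) = 0.1545.

0.155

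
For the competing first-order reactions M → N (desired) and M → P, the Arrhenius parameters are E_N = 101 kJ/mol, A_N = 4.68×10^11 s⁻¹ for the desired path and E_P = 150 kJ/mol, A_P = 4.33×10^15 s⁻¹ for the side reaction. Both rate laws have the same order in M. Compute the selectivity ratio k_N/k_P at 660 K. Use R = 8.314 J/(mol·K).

With equal orders, S_{N/P} = k_N/k_P = (A_N/A_P)·exp[(E_P−E_N)/(RT)].
(E_P−E_N)/(RT) = (150−101)×10³/(8.314×660) = 49000/5487 = 8.930.
k_N/k_P = (4.68×10^11/4.33×10^15)·exp(8.930) = 1.081×10^-4 × 7554 = 0.816.
Since E_N < E_P, lowering the temperature improves selectivity toward N.

0.816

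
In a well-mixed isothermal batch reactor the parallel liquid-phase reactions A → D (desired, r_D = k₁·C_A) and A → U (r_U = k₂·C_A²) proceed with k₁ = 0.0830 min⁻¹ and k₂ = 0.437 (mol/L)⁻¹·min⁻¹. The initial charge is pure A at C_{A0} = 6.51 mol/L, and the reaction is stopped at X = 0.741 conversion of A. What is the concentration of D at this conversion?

C_A = C_{A0}(1−X) = 1.686 mol/L.
Along a PFR/batch, dC_D/dC_A = −r_D/(r_D+r_U) = −k₁/(k₁+k₂·C_A).
Integrating from C_{A0} to C_A: C_D = (0.0830/0.437)·ln[(0.0830+0.437·6.51)/(0.0830+0.437·1.69)] = 0.1899·ln(2.928/0.8198) = 0.2418 mol/L.

0.242 mol/L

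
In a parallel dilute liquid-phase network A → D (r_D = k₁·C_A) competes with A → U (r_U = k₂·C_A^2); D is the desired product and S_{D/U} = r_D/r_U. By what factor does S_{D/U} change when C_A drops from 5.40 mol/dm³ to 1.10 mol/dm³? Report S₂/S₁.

4.91

S_{D/U} = (k₁/k₂)·C_A⁻¹, so S₂/S₁ = (C_{A,2}/C_{A,1})⁻¹.
= 5.40/1.10 = 4.91.
Selectivity toward D rises as C_A falls — low-concentration operation is favoured.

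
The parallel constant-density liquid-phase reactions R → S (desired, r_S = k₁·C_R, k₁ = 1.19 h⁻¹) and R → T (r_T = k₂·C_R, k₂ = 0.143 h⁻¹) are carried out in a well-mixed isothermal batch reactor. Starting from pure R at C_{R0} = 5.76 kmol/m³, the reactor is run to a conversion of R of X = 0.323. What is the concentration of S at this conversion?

1.66 kmol/m³

C_R = C_{R0}(1−X) = 3.900 kmol/m³.
Both paths are first order in R, so the instantaneous fraction to S is constant: dC_S/d(−C_R) = k₁/(k₁+k₂) = 0.8927.
C_S = 0.8927·(C_{R0}−C_R) = 0.8927×1.860 = 1.66 kmol/m³.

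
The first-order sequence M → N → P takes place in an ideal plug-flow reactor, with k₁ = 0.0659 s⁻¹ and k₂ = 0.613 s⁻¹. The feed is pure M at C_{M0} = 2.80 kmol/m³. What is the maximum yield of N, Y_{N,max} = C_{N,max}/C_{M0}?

0.0822

Evaluating C_N at τ_opt = ln(k₂/k₁)/(k₂−k₁) gives C_{N,max}/C_{M0} = (k₁/k₂)^[k₂/(k₂−k₁)].
= (0.0659/0.613)^(0.613/(0.613−0.0659)) = (0.1075)^(1.120) = 0.08218.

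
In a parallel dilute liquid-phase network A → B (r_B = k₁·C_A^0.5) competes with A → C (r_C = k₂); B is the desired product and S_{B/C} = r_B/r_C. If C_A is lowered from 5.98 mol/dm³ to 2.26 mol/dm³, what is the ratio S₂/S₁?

0.615

S_{B/C} = (k₁/k₂)·C_A^0.5, so S₂/S₁ = (C_{A,2}/C_{A,1})^0.5.
= (2.26/5.98)^0.5 = (0.3779)^0.5 = 0.615.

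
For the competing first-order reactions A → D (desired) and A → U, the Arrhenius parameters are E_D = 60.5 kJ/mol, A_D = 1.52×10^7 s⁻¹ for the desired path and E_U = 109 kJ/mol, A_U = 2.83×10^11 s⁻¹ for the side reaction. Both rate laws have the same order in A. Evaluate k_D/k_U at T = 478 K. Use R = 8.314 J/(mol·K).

10.7

With equal orders, S_{D/U} = k_D/k_U = (A_D/A_U)·exp[(E_U−E_D)/(RT)].
(E_U−E_D)/(RT) = (109−60.5)×10³/(8.314×478) = 48500/3974 = 12.20.
k_D/k_U = (1.52×10^7/2.83×10^11)·exp(12.20) = 5.371×10^-5 × 1.996×10^5 = 10.7.
Since E_D < E_U, lowering the temperature improves selectivity toward D.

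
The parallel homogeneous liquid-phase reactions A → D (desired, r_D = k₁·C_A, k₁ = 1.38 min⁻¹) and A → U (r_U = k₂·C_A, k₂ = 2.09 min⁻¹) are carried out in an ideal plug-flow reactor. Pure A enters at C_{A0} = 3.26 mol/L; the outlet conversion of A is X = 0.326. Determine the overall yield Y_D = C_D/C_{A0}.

C_A = C_{A0}(1−X) = 2.197 mol/L.
Both paths are first order in A, so the instantaneous fraction to D is constant: dC_D/d(−C_A) = k₁/(k₁+k₂) = 0.3977.
C_D = 0.3977·(C_{A0}−C_A) = 0.3977×1.063 = 0.423 mol/L.
Y_D = C_D/C_{A0} = 0.4227/3.26 = 0.130.

0.130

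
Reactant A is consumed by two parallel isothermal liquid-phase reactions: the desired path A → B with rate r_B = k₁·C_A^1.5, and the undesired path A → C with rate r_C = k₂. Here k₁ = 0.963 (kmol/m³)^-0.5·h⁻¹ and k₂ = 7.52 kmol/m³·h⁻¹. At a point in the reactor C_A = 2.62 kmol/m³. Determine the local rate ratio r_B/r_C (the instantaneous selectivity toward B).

S_{B/C} = r_B/r_C = (k₁·C_A^1.5)/(k₂) = (k₁/k₂)·C_A^1.5.
= (0.963×2.620^1.5) / (7.52) = 4.084/7.520 = 0.543.
Since the desired path is higher order in A, keeping C_A high (PFR or concentrated feed) favours B.

0.543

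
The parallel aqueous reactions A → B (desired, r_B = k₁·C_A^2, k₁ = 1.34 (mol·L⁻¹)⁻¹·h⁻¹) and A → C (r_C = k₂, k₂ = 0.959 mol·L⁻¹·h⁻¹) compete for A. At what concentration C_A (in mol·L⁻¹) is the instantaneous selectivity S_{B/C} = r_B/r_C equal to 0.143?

S_{B/C} = (k₁/k₂)·C_A^2 ⇒ C_A = (S·k₂/k₁)^(0.5).
= (0.143×0.959/1.34)^(0.5) = (0.1023)^(0.5) = 0.320 mol·L⁻¹.

0.320 mol·L⁻¹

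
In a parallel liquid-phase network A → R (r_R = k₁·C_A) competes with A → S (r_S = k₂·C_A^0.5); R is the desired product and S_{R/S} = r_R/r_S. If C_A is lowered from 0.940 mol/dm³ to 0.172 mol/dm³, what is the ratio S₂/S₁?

S_{R/S} = (k₁/k₂)·C_A^0.5, so S₂/S₁ = (C_{A,2}/C_{A,1})^0.5.
= (0.172/0.940)^0.5 = (0.1830)^0.5 = 0.428.

0.428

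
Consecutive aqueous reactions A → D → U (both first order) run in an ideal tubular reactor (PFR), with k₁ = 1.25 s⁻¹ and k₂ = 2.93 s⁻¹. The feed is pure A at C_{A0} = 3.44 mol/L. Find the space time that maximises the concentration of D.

0.507 s

Setting dC_D/dτ = 0 gives τ_opt = ln(k₂/k₁)/(k₂−k₁).
= ln(2.93/1.25)/(2.93−1.25) = ln(2.344)/1.680 = 0.8519/1.680 = 0.507 s.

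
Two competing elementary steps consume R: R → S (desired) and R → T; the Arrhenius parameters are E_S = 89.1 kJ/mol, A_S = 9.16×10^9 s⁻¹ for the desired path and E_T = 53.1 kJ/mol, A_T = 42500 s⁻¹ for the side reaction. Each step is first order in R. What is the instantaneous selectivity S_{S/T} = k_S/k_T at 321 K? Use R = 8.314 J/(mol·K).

Since both paths have the same order in R, the concentration cancels and S_{S/T} = k_S/k_T = (A_S/A_T)·exp[(E_T−E_S)/(RT)].
(E_T−E_S)/(RT) = (53.1−89.1)×10³/(8.314×321) = -36000/2669 = -13.49.
k_S/k_T = (9.16×10^9/42500)·exp(-13.49) = 2.155×10^5 × 1.386×10^-6 = 0.299.
Since E_S > E_T, raising the temperature improves selectivity toward S.

0.299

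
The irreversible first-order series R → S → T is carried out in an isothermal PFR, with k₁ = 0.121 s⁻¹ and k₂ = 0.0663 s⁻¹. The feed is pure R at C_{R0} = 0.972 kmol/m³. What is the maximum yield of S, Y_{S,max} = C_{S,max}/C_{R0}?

0.482

Evaluating C_S at τ_opt = ln(k₂/k₁)/(k₂−k₁) gives C_{S,max}/C_{R0} = (k₁/k₂)^[k₂/(k₂−k₁)].
= (0.121/0.0663)^(0.0663/(0.0663−0.121)) = (1.825)^(-1.212) = 0.4823.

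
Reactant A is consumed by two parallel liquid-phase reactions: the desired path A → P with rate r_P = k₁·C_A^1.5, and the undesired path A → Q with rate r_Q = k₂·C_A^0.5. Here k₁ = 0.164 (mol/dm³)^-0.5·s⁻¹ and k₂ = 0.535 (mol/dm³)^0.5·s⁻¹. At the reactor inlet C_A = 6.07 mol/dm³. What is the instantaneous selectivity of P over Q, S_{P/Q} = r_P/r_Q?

1.86

S_{P/Q} = r_P/r_Q = (k₁·C_A^1.5)/(k₂·C_A^0.5) = (k₁/k₂)·C_A.
= (0.164×6.070^1.5) / (0.535×6.070^0.5) = 2.453/1.318 = 1.86.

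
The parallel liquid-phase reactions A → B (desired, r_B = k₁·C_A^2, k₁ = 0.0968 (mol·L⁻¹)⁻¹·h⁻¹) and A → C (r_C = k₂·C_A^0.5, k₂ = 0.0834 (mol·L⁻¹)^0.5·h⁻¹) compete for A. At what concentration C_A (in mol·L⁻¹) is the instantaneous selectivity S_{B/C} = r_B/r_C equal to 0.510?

S_{B/C} = (k₁/k₂)·C_A^1.5 ⇒ C_A = (S·k₂/k₁)^(1/1.5).
= (0.510×0.0834/0.0968)^(0.6667) = (0.4394)^(0.6667) = 0.578 mol·L⁻¹.

0.578 mol·L⁻¹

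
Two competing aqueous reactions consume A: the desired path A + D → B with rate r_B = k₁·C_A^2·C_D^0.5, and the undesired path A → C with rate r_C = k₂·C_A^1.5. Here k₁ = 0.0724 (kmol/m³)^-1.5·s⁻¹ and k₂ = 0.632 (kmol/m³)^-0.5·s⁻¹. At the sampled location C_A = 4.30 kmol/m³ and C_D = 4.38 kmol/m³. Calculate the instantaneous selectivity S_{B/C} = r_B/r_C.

0.497

S_{B/C} = r_B/r_C = (k₁·C_A^2·C_D^0.5)/(k₂·C_A^1.5) = (k₁/k₂)·C_A^0.5·C_D^0.5.
= (0.0724×4.300^2×4.380^0.5) / (0.632×4.300^1.5) = 2.802/5.635 = 0.497.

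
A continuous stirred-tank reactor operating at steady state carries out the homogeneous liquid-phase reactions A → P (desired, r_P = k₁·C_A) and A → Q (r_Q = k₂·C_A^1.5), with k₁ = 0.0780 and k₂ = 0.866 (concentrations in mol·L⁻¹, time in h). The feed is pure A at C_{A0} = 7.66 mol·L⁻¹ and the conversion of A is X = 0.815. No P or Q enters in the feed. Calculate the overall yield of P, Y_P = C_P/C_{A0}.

Exit C_A = C_{A0}(1−X) = 7.66×0.185 = 1.417 mol·L⁻¹.
Rates in a CSTR are evaluated at the outlet concentration: r_P = 0.0780×1.417 = 0.1105, r_Q = 0.866×1.417^1.5 = 1.461.
Fraction of consumed A going to P: r_P/(r_P+r_Q) = 0.07034.
C_P = 0.07034·C_{A0}·X = 0.07034×7.66×0.815 = 0.439 mol·L⁻¹; Y_P = C_P/C_{A0} = 0.0573.

0.0573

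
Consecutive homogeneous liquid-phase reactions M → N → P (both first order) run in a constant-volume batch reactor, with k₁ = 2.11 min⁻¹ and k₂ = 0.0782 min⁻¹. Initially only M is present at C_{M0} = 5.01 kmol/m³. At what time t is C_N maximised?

The intermediate peaks when r₁ = r₂, i.e. k₁e^(−k₁t) = k₂e^(−k₂t), giving t_opt = ln(k₂/k₁)/(k₂−k₁).
= ln(0.0782/2.11)/(0.0782−2.11) = ln(0.03706)/-2.032 = -3.295/-2.032 = 1.62 min.

1.62 min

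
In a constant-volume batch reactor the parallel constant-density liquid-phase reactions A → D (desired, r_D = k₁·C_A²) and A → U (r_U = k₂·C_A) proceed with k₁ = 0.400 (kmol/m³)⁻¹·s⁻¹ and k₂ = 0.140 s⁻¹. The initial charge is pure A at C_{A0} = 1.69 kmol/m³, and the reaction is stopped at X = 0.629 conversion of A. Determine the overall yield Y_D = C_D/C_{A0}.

C_A = C_{A0}(1−X) = 0.6270 kmol/m³.
Along a PFR/batch, dC_U/dC_A = −r_U/(r_D+r_U) = −k₂/(k₂+k₁·C_A).
Integrating from C_{A0} to C_A: C_U = (0.140/0.400)·ln[(0.140+0.400·1.69)/(0.140+0.400·0.627)] = 0.3500·ln(0.8160/0.3908) = 0.2577 kmol/m³.
Then C_D = (C_{A0}−C_A) − C_U = 1.063 − 0.2577 = 0.8053 kmol/m³.
Y_D = C_D/C_{A0} = 0.8053/1.69 = 0.477.

0.477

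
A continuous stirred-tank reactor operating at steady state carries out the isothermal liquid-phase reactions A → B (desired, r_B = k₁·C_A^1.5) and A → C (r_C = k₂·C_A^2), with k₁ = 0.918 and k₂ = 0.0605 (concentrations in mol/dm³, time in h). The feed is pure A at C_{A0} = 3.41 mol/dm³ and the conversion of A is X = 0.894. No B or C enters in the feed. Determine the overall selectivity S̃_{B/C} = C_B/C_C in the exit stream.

25.2

Exit C_A = C_{A0}(1−X) = 3.41×0.106 = 0.3615 mol/dm³.
In a CSTR the entire volume is at exit conditions, so r_B = 0.918×0.3615^1.5 = 0.1995 and r_C = 0.0605×0.3615^2 = 0.007905.
Overall selectivity = C_B/C_C = r_Bτ/(r_Cτ) = r_B/r_C = 25.2.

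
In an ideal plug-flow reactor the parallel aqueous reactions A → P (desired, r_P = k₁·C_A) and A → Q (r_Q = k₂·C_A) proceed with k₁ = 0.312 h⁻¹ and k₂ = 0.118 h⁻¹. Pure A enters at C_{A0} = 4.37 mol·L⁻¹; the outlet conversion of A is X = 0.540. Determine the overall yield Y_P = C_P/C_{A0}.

C_A = C_{A0}(1−X) = 2.010 mol·L⁻¹.
Both paths are first order in A, so the instantaneous fraction to P is constant: dC_P/d(−C_A) = k₁/(k₁+k₂) = 0.7256.
C_P = 0.7256·(C_{A0}−C_A) = 0.7256×2.360 = 1.71 mol·L⁻¹.
Y_P = C_P/C_{A0} = 1.712/4.37 = 0.392.

0.392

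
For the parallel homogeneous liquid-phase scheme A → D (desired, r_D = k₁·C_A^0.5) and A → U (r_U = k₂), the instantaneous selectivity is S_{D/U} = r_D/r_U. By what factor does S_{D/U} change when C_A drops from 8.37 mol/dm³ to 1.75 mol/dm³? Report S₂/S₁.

0.457

S_{D/U} = (k₁/k₂)·C_A^0.5, so S₂/S₁ = (C_{A,2}/C_{A,1})^0.5.
= (1.75/8.37)^0.5 = (0.2091)^0.5 = 0.457.
Selectivity toward D falls as C_A falls — high-concentration operation is favoured.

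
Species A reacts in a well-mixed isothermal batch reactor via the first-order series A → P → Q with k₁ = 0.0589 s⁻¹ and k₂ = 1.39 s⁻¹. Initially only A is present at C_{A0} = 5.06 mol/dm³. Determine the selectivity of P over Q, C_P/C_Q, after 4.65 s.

The intermediate concentration in a first-order A→B→C sequence is C_P = k₁C_{A0}(e^(−k₁t) − e^(−k₂t))/(k₂−k₁).
e^(−k₁t) = e^(−0.0589×4.65) = e^(−0.2739) = 0.7604; e^(−k₂t) = e^(−6.463) = 0.001559.
C_P = 0.0589×5.06/(1.39−0.0589) × (0.7604−0.001559) = 0.2239×0.7589 = 0.1699 mol/dm³.
C_A = C_{A0}e^(−k₁t) = 3.848 mol/dm³, so C_Q = C_{A0}−C_A−C_P = 1.042 mol/dm³; C_P/C_Q = 0.163.

0.163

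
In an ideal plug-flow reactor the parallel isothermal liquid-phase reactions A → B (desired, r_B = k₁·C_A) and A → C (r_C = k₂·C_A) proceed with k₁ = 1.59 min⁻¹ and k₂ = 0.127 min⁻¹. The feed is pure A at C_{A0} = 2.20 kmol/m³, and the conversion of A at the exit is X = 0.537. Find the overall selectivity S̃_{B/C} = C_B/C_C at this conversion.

12.5

C_A = C_{A0}(1−X) = 1.019 kmol/m³.
Both paths are first order in A, so the instantaneous fraction to B is constant: dC_B/d(−C_A) = k₁/(k₁+k₂) = 0.9260.
C_B = 0.9260·(C_{A0}−C_A) = 0.9260×1.181 = 1.09 kmol/m³.
C_C = (C_{A0}−C_A)−C_B = 0.08738 kmol/m³; S̃_{B/C} = 1.094/0.08738 = 12.5.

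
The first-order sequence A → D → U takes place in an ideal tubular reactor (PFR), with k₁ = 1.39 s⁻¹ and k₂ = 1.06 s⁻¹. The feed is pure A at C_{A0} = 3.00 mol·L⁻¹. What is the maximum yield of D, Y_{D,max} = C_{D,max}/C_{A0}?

At the optimum, C_{D,max}/C_{A0} = (k₁/k₂)^[k₂/(k₂−k₁)].
= (1.39/1.06)^(1.06/(1.06−1.39)) = (1.311)^(-3.212) = 0.4187.

0.419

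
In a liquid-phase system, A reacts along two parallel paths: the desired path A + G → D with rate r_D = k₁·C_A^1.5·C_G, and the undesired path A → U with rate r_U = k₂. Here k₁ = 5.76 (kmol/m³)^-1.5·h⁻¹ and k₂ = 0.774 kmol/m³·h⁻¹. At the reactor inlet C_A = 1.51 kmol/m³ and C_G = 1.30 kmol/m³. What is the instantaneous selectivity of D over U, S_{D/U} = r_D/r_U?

18.0

S_{D/U} = r_D/r_U = (k₁·C_A^1.5·C_G)/(k₂) = (k₁/k₂)·C_A^1.5·C_G.
= (5.76×1.510^1.5×1.300) / (0.774) = 13.89/0.7740 = 18.0.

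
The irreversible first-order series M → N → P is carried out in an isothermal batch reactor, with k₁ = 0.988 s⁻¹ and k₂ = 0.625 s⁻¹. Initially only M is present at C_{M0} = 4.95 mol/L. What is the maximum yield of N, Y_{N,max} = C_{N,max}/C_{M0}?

For a first-order series the maximum intermediate yield is C_{N,max}/C_{M0} = (k₁/k₂)^[k₂/(k₂−k₁)].
= (0.988/0.625)^(0.625/(0.625−0.988)) = (1.581)^(-1.722) = 0.4545.

0.455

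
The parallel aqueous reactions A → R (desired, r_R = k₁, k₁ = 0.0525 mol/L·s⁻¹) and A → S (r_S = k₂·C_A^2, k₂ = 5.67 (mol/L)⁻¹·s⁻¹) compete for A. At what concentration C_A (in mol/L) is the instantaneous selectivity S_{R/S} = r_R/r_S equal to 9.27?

0.0316 mol/L

S_{R/S} = (k₁/k₂)·C_A^-2 ⇒ C_A = (S·k₂/k₁)^(-0.5).
= (9.27×5.67/0.0525)^(-0.5) = (1001)^(-0.5) = 0.0316 mol/L.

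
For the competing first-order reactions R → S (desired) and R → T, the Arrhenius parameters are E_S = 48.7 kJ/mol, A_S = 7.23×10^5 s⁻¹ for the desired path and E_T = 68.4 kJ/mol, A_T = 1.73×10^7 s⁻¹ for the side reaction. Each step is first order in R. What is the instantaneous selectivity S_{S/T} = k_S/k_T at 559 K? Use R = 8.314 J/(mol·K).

2.90

Since both paths have the same order in R, the concentration cancels and S_{S/T} = k_S/k_T = (A_S/A_T)·exp[(E_T−E_S)/(RT)].
(E_T−E_S)/(RT) = (68.4−48.7)×10³/(8.314×559) = 19700/4648 = 4.239.
k_S/k_T = (7.23×10^5/1.73×10^7)·exp(4.239) = 0.04179 × 69.33 = 2.90.
Since E_S < E_T, lowering the temperature improves selectivity toward S.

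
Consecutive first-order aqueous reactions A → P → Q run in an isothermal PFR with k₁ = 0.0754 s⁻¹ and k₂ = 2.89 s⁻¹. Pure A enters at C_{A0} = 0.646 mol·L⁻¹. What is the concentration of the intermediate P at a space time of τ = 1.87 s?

For first-order series with pure A initially, C_P(τ) = k₁C_{A0}/(k₂−k₁)·(e^(−k₁τ) − e^(−k₂τ)).
e^(−k₁τ) = e^(−0.0754×1.87) = e^(−0.1410) = 0.8685; e^(−k₂τ) = e^(−5.404) = 0.004497.
C_P = 0.0754×0.646/(2.89−0.0754) × (0.8685−0.004497) = 0.01731×0.8640 = 0.01495 mol·L⁻¹.

0.0150 mol·L⁻¹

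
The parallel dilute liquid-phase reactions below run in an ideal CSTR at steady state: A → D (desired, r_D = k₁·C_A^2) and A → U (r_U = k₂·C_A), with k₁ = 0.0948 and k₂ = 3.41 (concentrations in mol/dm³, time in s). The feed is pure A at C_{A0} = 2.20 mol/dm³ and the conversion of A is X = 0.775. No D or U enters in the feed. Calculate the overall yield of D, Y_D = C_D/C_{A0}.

Exit C_A = C_{A0}(1−X) = 2.20×0.225 = 0.4950 mol/dm³.
Rates in a CSTR are evaluated at the outlet concentration: r_D = 0.0948×0.4950^2 = 0.02323, r_U = 3.41×0.4950 = 1.688.
Fraction of consumed A going to D: r_D/(r_D+r_U) = 0.01357.
C_D = 0.01357·C_{A0}·X = 0.01357×2.20×0.775 = 0.0231 mol/dm³; Y_D = C_D/C_{A0} = 0.0105.

0.0105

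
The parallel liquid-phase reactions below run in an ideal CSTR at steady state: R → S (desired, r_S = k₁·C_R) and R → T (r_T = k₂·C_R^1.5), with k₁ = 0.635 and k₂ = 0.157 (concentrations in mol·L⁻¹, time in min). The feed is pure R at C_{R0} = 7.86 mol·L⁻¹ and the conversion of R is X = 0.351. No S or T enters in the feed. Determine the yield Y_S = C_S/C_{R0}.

Exit C_R = C_{R0}(1−X) = 7.86×0.649 = 5.101 mol·L⁻¹.
In a CSTR the entire volume is at exit conditions, so r_S = 0.635×5.101 = 3.239 and r_T = 0.157×5.101^1.5 = 1.809.
Fraction of consumed R going to S: r_S/(r_S+r_T) = 0.6417.
C_S = 0.6417·C_{R0}·X = 0.6417×7.86×0.351 = 1.77 mol·L⁻¹; Y_S = C_S/C_{R0} = 0.225.

0.225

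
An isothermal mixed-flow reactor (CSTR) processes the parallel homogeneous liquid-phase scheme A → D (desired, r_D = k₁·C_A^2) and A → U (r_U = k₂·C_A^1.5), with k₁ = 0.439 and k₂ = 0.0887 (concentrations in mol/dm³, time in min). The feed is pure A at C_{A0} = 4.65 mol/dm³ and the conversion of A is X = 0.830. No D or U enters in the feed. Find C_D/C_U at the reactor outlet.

Exit C_A = C_{A0}(1−X) = 4.65×0.170 = 0.7905 mol/dm³.
In a CSTR the entire volume is at exit conditions, so r_D = 0.439×0.7905^2 = 0.2743 and r_U = 0.0887×0.7905^1.5 = 0.06234.
Overall selectivity = C_D/C_U = r_Dτ/(r_Uτ) = r_D/r_U = 4.40.

4.40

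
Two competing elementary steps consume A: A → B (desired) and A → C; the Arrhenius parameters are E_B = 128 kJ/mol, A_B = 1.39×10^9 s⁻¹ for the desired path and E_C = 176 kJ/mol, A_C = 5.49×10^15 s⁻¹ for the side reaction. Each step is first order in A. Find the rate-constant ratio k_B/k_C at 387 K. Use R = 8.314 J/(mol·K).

0.763

k_B/k_C = (A_B/A_C)·exp[−(E_B−E_C)/(RT)] = (A_B/A_C)·exp[(E_C−E_B)/(RT)].
(E_C−E_B)/(RT) = (176−128)×10³/(8.314×387) = 48000/3218 = 14.92.
k_B/k_C = (1.39×10^9/5.49×10^15)·exp(14.92) = 2.532×10^-7 × 3.013×10^6 = 0.763.
Since E_B < E_C, lowering the temperature improves selectivity toward B.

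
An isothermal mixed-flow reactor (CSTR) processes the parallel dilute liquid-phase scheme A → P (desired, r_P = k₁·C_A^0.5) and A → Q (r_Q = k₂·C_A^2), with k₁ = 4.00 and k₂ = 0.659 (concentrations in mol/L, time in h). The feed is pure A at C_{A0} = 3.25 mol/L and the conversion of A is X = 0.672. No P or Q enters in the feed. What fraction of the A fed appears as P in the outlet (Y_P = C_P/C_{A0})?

0.569

Exit C_A = C_{A0}(1−X) = 3.25×0.328 = 1.066 mol/L.
In a CSTR the entire volume is at exit conditions, so r_P = 4.00×1.066^0.5 = 4.130 and r_Q = 0.659×1.066^2 = 0.7489.
Fraction of consumed A going to P: r_P/(r_P+r_Q) = 0.8465.
C_P = 0.8465·C_{A0}·X = 0.8465×3.25×0.672 = 1.85 mol/L; Y_P = C_P/C_{A0} = 0.569.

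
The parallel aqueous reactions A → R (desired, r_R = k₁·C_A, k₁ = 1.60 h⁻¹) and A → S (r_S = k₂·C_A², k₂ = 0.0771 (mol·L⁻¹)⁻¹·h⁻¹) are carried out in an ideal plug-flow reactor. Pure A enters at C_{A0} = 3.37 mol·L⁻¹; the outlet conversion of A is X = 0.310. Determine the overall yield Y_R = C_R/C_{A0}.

0.273

C_A = C_{A0}(1−X) = 2.325 mol·L⁻¹.
Along a PFR/batch, dC_R/dC_A = −r_R/(r_R+r_S) = −k₁/(k₁+k₂·C_A).
Integrating from C_{A0} to C_A: C_R = (1.60/0.0771)·ln[(1.60+0.0771·3.37)/(1.60+0.0771·2.33)] = 20.75·ln(1.860/1.779) = 0.9188 mol·L⁻¹.
Y_R = C_R/C_{A0} = 0.9188/3.37 = 0.273.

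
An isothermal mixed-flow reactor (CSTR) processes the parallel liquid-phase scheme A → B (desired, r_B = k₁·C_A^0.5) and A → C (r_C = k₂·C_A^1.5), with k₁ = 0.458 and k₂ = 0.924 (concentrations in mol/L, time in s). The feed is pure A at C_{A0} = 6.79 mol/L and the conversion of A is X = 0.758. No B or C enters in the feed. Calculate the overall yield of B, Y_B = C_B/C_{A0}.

0.176

Exit C_A = C_{A0}(1−X) = 6.79×0.242 = 1.643 mol/L.
In a CSTR the entire volume is at exit conditions, so r_B = 0.458×1.643^0.5 = 0.5871 and r_C = 0.924×1.643^1.5 = 1.946.
Fraction of consumed A going to B: r_B/(r_B+r_C) = 0.2317.
C_B = 0.2317·C_{A0}·X = 0.2317×6.79×0.758 = 1.19 mol/L; Y_B = C_B/C_{A0} = 0.176.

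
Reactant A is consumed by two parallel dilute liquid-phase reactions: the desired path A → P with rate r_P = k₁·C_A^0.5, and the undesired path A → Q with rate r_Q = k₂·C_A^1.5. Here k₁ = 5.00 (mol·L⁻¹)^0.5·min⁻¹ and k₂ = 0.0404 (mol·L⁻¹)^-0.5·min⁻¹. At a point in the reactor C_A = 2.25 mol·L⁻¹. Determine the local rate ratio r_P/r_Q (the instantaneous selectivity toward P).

S_{P/Q} = r_P/r_Q = (k₁·C_A^0.5)/(k₂·C_A^1.5) = (k₁/k₂)·C_A⁻¹.
= (5.00×2.250^0.5) / (0.0404×2.250^1.5) = 7.500/0.1363 = 55.0.

55.0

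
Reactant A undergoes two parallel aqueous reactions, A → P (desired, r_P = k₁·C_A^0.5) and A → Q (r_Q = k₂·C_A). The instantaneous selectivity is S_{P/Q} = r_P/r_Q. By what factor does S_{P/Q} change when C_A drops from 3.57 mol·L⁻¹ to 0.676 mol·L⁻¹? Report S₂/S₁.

S_{P/Q} = (k₁/k₂)·C_A^-0.5, so S₂/S₁ = (C_{A,2}/C_{A,1})^-0.5.
= (0.676/3.57)^(-0.5) = (0.1894)^(-0.5) = 2.30.

2.30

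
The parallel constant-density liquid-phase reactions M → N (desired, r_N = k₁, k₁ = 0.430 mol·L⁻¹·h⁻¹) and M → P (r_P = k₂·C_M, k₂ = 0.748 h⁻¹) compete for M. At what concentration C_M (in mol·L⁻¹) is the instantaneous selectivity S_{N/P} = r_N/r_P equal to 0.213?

2.70 mol·L⁻¹

S_{N/P} = (k₁/k₂)·C_M⁻¹ ⇒ C_M = (S·k₂/k₁)^(-1).
= (0.213×0.748/0.430)^(-1) = (0.3705)^(-1) = 2.70 mol·L⁻¹.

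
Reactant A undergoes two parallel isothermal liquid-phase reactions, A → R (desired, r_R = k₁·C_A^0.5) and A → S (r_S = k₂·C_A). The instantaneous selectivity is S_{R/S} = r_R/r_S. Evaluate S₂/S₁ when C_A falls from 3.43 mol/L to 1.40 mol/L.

S_{R/S} = (k₁/k₂)·C_A^-0.5, so S₂/S₁ = (C_{A,2}/C_{A,1})^-0.5.
= (1.40/3.43)^(-0.5) = (0.4082)^(-0.5) = 1.57.

1.57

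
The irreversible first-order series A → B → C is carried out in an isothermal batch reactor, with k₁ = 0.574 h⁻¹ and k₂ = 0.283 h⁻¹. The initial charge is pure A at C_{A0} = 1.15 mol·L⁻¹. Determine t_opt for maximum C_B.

The intermediate peaks when r₁ = r₂, i.e. k₁e^(−k₁t) = k₂e^(−k₂t), giving t_opt = ln(k₂/k₁)/(k₂−k₁).
= ln(0.283/0.574)/(0.283−0.574) = ln(0.4930)/-0.2910 = -0.7072/-0.2910 = 2.43 h.

2.43 h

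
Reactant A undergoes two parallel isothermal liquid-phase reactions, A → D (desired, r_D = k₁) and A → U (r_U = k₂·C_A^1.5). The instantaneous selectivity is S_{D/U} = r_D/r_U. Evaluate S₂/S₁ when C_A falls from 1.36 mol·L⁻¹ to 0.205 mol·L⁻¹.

17.1

S_{D/U} = (k₁/k₂)·C_A^-1.5, so S₂/S₁ = (C_{A,2}/C_{A,1})^-1.5.
= (0.205/1.36)^(-1.5) = (0.1507)^(-1.5) = 17.1.
Selectivity toward D rises as C_A falls — low-concentration operation is favoured.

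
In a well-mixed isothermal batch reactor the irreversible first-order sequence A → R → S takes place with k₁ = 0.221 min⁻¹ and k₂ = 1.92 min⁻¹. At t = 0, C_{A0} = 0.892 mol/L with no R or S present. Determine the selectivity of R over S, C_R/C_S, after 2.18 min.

0.258

For first-order series with pure A initially, C_R(t) = k₁C_{A0}/(k₂−k₁)·(e^(−k₁t) − e^(−k₂t)).
e^(−k₁t) = e^(−0.221×2.18) = e^(−0.4818) = 0.6177; e^(−k₂t) = e^(−4.186) = 0.01521.
C_R = 0.221×0.892/(1.92−0.221) × (0.6177−0.01521) = 0.1160×0.6025 = 0.06990 mol/L.
C_A = C_{A0}e^(−k₁t) = 0.5510 mol/L, so C_S = C_{A0}−C_A−C_R = 0.2711 mol/L; C_R/C_S = 0.258.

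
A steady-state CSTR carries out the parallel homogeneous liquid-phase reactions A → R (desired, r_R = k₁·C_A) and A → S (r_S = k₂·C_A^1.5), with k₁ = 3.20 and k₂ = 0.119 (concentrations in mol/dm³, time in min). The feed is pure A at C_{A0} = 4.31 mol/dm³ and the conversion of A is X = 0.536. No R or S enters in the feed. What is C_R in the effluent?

Exit C_A = C_{A0}(1−X) = 4.31×0.464 = 2.000 mol/dm³.
Rates in a CSTR are evaluated at the outlet concentration: r_R = 3.20×2.000 = 6.399, r_S = 0.119×2.000^1.5 = 0.3365.
Fraction of consumed A going to R: r_R/(r_R+r_S) = 0.9500.
C_R = 0.9500·C_{A0}·X = 0.9500×4.31×0.536 = 2.19 mol/dm³.

2.19 mol/dm³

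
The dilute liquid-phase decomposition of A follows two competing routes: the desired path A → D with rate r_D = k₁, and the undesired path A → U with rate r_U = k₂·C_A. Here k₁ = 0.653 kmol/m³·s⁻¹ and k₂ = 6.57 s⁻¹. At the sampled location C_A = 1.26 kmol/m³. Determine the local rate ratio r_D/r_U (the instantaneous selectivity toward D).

0.0789

S_{D/U} = r_D/r_U = (k₁)/(k₂·C_A) = (k₁/k₂)·C_A⁻¹.
= (0.653) / (6.57×1.260) = 0.6530/8.278 = 0.0789.
The undesired path is higher order in A, so low C_A (CSTR or dilute feed) favours D.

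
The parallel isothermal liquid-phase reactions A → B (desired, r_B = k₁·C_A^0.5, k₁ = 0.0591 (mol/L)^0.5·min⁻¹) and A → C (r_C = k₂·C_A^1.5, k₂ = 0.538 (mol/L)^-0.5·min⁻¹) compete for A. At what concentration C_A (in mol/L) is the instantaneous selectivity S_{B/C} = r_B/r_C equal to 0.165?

S_{B/C} = (k₁/k₂)·C_A⁻¹ ⇒ C_A = (S·k₂/k₁)^(-1).
= (0.165×0.538/0.0591)^(-1) = (1.502)^(-1) = 0.666 mol/L.

0.666 mol/L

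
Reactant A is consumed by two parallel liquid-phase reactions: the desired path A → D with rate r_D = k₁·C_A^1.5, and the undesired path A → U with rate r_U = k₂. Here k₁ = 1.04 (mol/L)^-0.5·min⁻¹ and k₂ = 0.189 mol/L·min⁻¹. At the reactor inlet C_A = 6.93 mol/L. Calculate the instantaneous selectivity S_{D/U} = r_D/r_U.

100

S_{D/U} = r_D/r_U = (k₁·C_A^1.5)/(k₂) = (k₁/k₂)·C_A^1.5.
= (1.04×6.930^1.5) / (0.189) = 18.97/0.1890 = 100.
Since the desired path is higher order in A, keeping C_A high (PFR or concentrated feed) favours D.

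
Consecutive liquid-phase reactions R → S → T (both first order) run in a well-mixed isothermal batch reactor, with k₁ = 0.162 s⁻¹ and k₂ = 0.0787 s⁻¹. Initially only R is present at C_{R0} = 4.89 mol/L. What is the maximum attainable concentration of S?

At the optimum, C_{S,max}/C_{R0} = (k₁/k₂)^[k₂/(k₂−k₁)].
= (0.162/0.0787)^(0.0787/(0.0787−0.162)) = (2.058)^(-0.9448) = 0.5056.
C_{S,max} = 0.5056×4.89 = 2.47 mol/L.

2.47 mol/L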